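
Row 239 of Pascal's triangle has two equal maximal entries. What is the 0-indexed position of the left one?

For odd n = 239, C(239,k) peaks at k = (n−1)/2 and (n+1)/2; the lower is 119.

119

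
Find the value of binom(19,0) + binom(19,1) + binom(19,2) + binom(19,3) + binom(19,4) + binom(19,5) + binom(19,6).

1 + 19 + 171 + 969 + 3876 + 11628 + 27132 = 43796.

43796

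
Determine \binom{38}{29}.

163011640

C(38,29) = C(38,9) by symmetry.
C(38,9) = (38·37·36·35·34·33·32·31·30) / 9! = 59153663923200 / 362880 = 163011640.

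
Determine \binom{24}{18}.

134596

C(24,18) = C(24,6) by symmetry.
C(24,6) = (24·23·22·21·20·19) / 6! = 96909120 / 720 = 134596.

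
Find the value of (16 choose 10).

C(16,10) = C(16,6) by symmetry.
C(16,6) = (16·15·14·13·12·11) / 6! = 5765760 / 720 = 8008.

8008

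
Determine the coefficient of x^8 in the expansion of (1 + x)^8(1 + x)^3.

(1 + x)^8(1 + x)^3 = (1 + x)^11, so the coefficient of x^8 is C(11,8)·1^8 = 165·1 = 165.

165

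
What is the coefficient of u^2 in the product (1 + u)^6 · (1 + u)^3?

36

(1 + u)^6(1 + u)^3 = (1 + u)^9, so the coefficient of u^2 is C(9,2)·1^2 = 36·1 = 36.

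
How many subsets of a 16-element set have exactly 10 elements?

8008

Choose the 10 positions: C(16,10) = 8008.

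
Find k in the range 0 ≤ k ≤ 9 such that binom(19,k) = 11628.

5

C(19,k) increases on 0 ≤ k ≤ 9. C(19,4) = 3876 and C(19,5) = 11628, so k = 5.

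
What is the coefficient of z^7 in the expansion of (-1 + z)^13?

1716

The general term is C(13,j)·(-1)^j·(z)^(13-j); the z^7 term has j = 6.
C(13,6) = 1716.
Coefficient = C(13,6) = 1716.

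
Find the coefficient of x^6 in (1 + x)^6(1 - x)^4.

Coefficient of x^6 = Σ_{j} C(6,j)·1^j·C(4,6-j)·(-1)^(6-j) for j from 2 to 6.
= 15 + (-80) + 90 + (-24) + 1 = 2.

2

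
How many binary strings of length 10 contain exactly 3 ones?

120

Choose the 3 positions: C(10,3) = 120.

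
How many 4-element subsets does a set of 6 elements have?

15

C(6,4) = C(6,2) by symmetry.
C(6,2) = (6·5) / 2! = 30 / 2 = 15.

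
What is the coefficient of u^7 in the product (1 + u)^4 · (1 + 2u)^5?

Coefficient of u^7 = Σ_{j} C(4,j)·1^j·C(5,7-j)·2^(7-j) for j from 2 to 4.
= 192 + 320 + 80 = 592.

592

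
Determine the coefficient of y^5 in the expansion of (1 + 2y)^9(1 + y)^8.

Coefficient of y^5 = Σ_{j} C(9,j)·2^j·C(8,5-j)·1^(5-j) for j from 0 to 5.
= 56 + 1260 + 8064 + 18816 + 16128 + 4032 = 48356.

48356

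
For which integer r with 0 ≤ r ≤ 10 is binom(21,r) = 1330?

C(21,r) increases on 0 ≤ r ≤ 10. C(21,2) = 210 and C(21,3) = 1330, so r = 3.

3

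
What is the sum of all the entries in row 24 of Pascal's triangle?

The entries of row 24 sum to 2^24 = 16777216.

16777216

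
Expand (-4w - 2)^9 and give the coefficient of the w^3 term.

The general term is C(9,j)·(-4w)^j·(-2)^(9-j); the w^3 term has j = 3.
C(9,3) = 84.
Coefficient = C(9,3) · (-4)^3 · (-2)^6 = 84 · (-64) · 64 = -344064.

-344064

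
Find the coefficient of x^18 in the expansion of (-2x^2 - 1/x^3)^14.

General term: C(14,j)·(-2x^2)^j·(-1/x^3)^(14-j), with x-exponent 2j − 3(14−j) = 5j − 42.
Set 5j − 42 = 18: j = 12.
C(14,12) = 91; (-2)^12 = 4096; (-1)^2 = 1.
Coefficient = 91 · 4096 · 1 = 372736.

372736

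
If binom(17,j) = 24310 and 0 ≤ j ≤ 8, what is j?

8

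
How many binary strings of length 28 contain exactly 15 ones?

Choose the 15 positions: C(28,15) = 37442160.

37442160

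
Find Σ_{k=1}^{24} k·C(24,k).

Since k·C(24,k) = 24·C(23,k−1), the sum is 24·2^23 = 24·8388608 = 201326592.

201326592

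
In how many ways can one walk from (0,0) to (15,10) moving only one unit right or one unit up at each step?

3268760

Each path is a sequence of 25 steps with 15 rights: C(25,15) = 3268760.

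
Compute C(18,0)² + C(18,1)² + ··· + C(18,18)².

By Vandermonde's identity, Σ C(18,i)² = C(36,18) = 9075135300.

9075135300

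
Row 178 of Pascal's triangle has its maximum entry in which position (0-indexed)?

C(178,r) is maximized at r = 178/2 = 89.

89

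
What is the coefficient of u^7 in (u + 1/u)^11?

General term: C(11,j)·(u)^j·(1/u)^(11-j), with u-exponent 1j − 1(11−j) = 2j − 11.
Set 2j − 11 = 7: j = 9.
C(11,9) = 55; 1^9 = 1; 1^2 = 1.
Coefficient = 55 · 1 · 1 = 55.

55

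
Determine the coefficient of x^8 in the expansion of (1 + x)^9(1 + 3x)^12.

Coefficient of x^8 = Σ_{j} C(9,j)·1^j·C(12,8-j)·3^(8-j) for j from 0 to 8.
= 3247695 + 15588936 + 24249456 + 16166304 + 5051970 + 748440 + 49896 + 1296 + 9 = 65104002.

65104002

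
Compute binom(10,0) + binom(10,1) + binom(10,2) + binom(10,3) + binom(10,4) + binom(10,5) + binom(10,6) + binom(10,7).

968

1 + 10 + 45 + 120 + 210 + 252 + 210 + 120 = 968.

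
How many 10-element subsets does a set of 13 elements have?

C(13,10) = C(13,3) by symmetry.
C(13,3) = (13·12·11) / 3! = 1716 / 6 = 286.

286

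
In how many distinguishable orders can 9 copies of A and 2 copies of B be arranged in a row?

Choose positions for the A's: C(11,9) = 55.

55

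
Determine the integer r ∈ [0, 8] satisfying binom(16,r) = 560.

3

C(16,r) increases on 0 ≤ r ≤ 8. C(16,2) = 120 and C(16,3) = 560, so r = 3.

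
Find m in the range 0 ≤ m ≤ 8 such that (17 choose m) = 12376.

C(17,m) increases on 0 ≤ m ≤ 8. C(17,5) = 6188 and C(17,6) = 12376, so m = 6.

6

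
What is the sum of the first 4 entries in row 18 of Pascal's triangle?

1 + 18 + 153 + 816 = 988.

988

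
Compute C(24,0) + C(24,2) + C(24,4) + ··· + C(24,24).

8388608

Even-j terms of row 24 sum to 2^23 = 8388608.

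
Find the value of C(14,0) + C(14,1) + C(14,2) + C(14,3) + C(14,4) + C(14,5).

3473

1 + 14 + 91 + 364 + 1001 + 2002 = 3473.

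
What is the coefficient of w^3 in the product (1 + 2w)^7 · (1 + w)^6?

1014

Coefficient of w^3 = Σ_{j} C(7,j)·2^j·C(6,3-j)·1^(3-j) for j from 0 to 3.
= 20 + 210 + 504 + 280 = 1014.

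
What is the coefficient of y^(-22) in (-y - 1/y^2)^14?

General term: C(14,j)·(-y)^j·(-1/y^2)^(14-j), with y-exponent 1j − 2(14−j) = 3j − 28.
Set 3j − 28 = -22: j = 2.
C(14,2) = 91; (-1)^2 = 1; (-1)^12 = 1.
Coefficient = 91 · 1 · 1 = 91.

91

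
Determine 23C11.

1352078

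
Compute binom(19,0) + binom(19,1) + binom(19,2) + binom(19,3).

1 + 19 + 171 + 969 = 1160.

1160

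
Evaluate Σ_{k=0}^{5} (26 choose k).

83682

1 + 26 + 325 + 2600 + 14950 + 65780 = 83682.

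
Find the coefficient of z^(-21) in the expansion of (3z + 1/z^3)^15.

3648645

General term: C(15,j)·(3z)^j·(1/z^3)^(15-j), with z-exponent 1j − 3(15−j) = 4j − 45.
Set 4j − 45 = -21: j = 6.
C(15,6) = 5005; 3^6 = 729; 1^9 = 1.
Coefficient = 5005 · 729 · 1 = 3648645.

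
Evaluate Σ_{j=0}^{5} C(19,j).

16664

1 + 19 + 171 + 969 + 3876 + 11628 = 16664.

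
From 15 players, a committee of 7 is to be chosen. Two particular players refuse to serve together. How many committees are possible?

All 7-subsets: C(15,7) = 6435. Those containing both fixed elements: C(13,5) = 1287.
6435 − 1287 = 5148.

5148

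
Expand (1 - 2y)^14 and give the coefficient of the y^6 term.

The general term is C(14,j)·(1)^j·(-2y)^(14-j); the y^6 term has j = 8.
C(14,8) = 3003.
Coefficient = C(14,8) · (-2)^6 = 3003 · 64 = 192192.

192192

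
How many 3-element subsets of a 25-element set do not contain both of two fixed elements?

2277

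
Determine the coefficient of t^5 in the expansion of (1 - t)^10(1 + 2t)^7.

280

Coefficient of t^5 = Σ_{j} C(10,j)·(-1)^j·C(7,5-j)·2^(5-j) for j from 0 to 5.
= 672 + (-5600) + 12600 + (-10080) + 2940 + (-252) = 280.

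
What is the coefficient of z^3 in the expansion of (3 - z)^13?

-16888014

The general term is C(13,j)·(3)^j·(-z)^(13-j); the z^3 term has j = 10.
C(13,10) = 286.
Coefficient = C(13,10) · 3^10 · (-1)^3 = 286 · 59049 · (-1) = -16888014.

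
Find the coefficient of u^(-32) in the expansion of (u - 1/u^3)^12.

-12

General term: C(12,j)·(u)^j·(-1/u^3)^(12-j), with u-exponent 1j − 3(12−j) = 4j − 36.
Set 4j − 36 = -32: j = 1.
C(12,1) = 12; 1^1 = 1; (-1)^11 = -1.
Coefficient = 12 · 1 · (-1) = -12.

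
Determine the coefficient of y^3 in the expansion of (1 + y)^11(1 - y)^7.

Coefficient of y^3 = Σ_{j} C(11,j)·1^j·C(7,3-j)·(-1)^(3-j) for j from 0 to 3.
= (-35) + 231 + (-385) + 165 = -24.

-24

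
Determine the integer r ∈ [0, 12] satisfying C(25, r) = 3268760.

10

C(25,r) increases on 0 ≤ r ≤ 12. C(25,9) = 2042975 and C(25,10) = 3268760, so r = 10.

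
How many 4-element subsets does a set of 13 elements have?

C(13,4) = (13·12·11·10) / 4! = 17160 / 24 = 715.

715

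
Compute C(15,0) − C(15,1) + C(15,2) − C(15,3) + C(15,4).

The partial alternating sum Σ_{k=0}^{4} (−1)^k C(15,k) = (−1)^4 C(14,4) = 1001.

1001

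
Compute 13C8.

1287

C(13,8) = C(13,5) by symmetry.
C(13,5) = (13·12·11·10·9) / 5! = 154440 / 120 = 1287.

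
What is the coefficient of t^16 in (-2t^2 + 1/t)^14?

General term: C(14,j)·(-2t^2)^j·(1/t)^(14-j), with t-exponent 2j − 1(14−j) = 3j − 14.
Set 3j − 14 = 16: j = 10.
C(14,10) = 1001; (-2)^10 = 1024; 1^4 = 1.
Coefficient = 1001 · 1024 · 1 = 1025024.

1025024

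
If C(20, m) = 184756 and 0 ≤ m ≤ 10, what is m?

10

C(20,m) increases on 0 ≤ m ≤ 10. C(20,9) = 167960 and C(20,10) = 184756, so m = 10.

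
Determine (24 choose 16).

C(24,16) = C(24,8) by symmetry.
C(24,8) = (24·23·22·21·20·19·18·17) / 8! = 29654190720 / 40320 = 735471.

735471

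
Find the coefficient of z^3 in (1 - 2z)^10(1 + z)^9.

Coefficient of z^3 = Σ_{j} C(10,j)·(-2)^j·C(9,3-j)·1^(3-j) for j from 0 to 3.
= 84 + (-720) + 1620 + (-960) = 24.

24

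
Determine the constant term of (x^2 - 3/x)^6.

1215

General term: C(6,j)·(x^2)^j·(-3/x)^(6-j), with x-exponent 2j − 1(6−j) = 3j − 6.
Set 3j − 6 = 0: j = 2.
C(6,2) = 15; 1^2 = 1; (-3)^4 = 81.
Coefficient = 15 · 1 · 81 = 1215.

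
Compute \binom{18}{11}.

C(18,11) = C(18,7) by symmetry.
C(18,7) = (18·17·16·15·14·13·12) / 7! = 160392960 / 5040 = 31824.

31824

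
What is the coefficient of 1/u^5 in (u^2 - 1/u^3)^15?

-6435

General term: C(15,j)·(u^2)^j·(-1/u^3)^(15-j), with u-exponent 2j − 3(15−j) = 5j − 45.
Set 5j − 45 = -5: j = 8.
C(15,8) = 6435; 1^8 = 1; (-1)^7 = -1.
Coefficient = 6435 · 1 · (-1) = -6435.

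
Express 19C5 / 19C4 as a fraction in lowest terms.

3

C(n,k+1)/C(n,k) = (n−k)/(k+1) = (19−4)/(4+1) = 15/5 = 3.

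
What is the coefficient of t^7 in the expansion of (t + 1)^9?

The general term is C(9,j)·(t)^j·(1)^(9-j); the t^7 term has j = 7.
C(9,7) = 36.
Coefficient = C(9,7) = 36.

36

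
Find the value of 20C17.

C(20,17) = C(20,3) by symmetry.
C(20,3) = (20·19·18) / 3! = 6840 / 6 = 1140.

1140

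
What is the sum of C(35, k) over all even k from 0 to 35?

Even-k terms of row 35 sum to 2^34 = 17179869184.

17179869184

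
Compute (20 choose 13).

77520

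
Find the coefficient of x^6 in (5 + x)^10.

131250

The general term is C(10,j)·(5)^j·(x)^(10-j); the x^6 term has j = 4.
C(10,4) = 210.
Coefficient = C(10,4) · 5^4 = 210 · 625 = 131250.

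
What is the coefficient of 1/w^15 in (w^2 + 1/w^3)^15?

5005

General term: C(15,j)·(w^2)^j·(1/w^3)^(15-j), with w-exponent 2j − 3(15−j) = 5j − 45.
Set 5j − 45 = -15: j = 6.
C(15,6) = 5005; 1^6 = 1; 1^9 = 1.
Coefficient = 5005 · 1 · 1 = 5005.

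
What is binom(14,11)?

364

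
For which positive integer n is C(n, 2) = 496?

n(n−1)/2 = 496 ⇒ n(n−1) = 992. Since 32·31 = 992, n = 32.

32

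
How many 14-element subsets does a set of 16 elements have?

C(16,14) = C(16,2) by symmetry.
C(16,2) = (16·15) / 2! = 240 / 2 = 120.

120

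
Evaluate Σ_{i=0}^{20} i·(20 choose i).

10485760

Since i·C(20,i) = 20·C(19,i−1), the sum is 20·2^19 = 20·524288 = 10485760.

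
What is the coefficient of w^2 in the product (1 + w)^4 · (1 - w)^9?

6

Coefficient of w^2 = Σ_{j} C(4,j)·1^j·C(9,2-j)·(-1)^(2-j) for j from 0 to 2.
= 36 + (-36) + 6 = 6.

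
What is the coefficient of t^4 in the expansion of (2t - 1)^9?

The general term is C(9,j)·(2t)^j·(-1)^(9-j); the t^4 term has j = 4.
C(9,4) = 126.
Coefficient = C(9,4) · 2^4 · (-1)^5 = 126 · 16 · (-1) = -2016.

-2016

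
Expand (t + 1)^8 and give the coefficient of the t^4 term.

The general term is C(8,j)·(t)^j·(1)^(8-j); the t^4 term has j = 4.
C(8,4) = 70.
Coefficient = C(8,4) = 70.

70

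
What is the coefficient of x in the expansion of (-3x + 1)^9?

-27

The general term is C(9,j)·(-3x)^j·(1)^(9-j); the x^1 term has j = 1.
C(9,1) = 9.
Coefficient = C(9,1) · (-3)^1 = 9 · (-3) = -27.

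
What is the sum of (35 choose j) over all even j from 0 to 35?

17179869184

Even-j terms of row 35 sum to 2^34 = 17179869184.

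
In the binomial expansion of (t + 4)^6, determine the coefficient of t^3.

The general term is C(6,j)·(t)^j·(4)^(6-j); the t^3 term has j = 3.
C(6,3) = 20.
Coefficient = C(6,3) · 4^3 = 20 · 64 = 1280.

1280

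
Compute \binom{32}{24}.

10518300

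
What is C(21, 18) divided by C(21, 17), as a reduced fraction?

C(n,k+1)/C(n,k) = (n−k)/(k+1) = (21−17)/(17+1) = 4/18 = 2/9.

2/9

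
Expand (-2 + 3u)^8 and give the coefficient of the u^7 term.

-34992

The general term is C(8,j)·(-2)^j·(3u)^(8-j); the u^7 term has j = 1.
C(8,1) = 8.
Coefficient = C(8,1) · (-2)^1 · 3^7 = 8 · (-2) · 2187 = -34992.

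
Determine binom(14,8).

3003

C(14,8) = C(14,6) by symmetry.
C(14,6) = (14·13·12·11·10·9) / 6! = 2162160 / 720 = 3003.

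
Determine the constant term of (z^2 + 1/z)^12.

General term: C(12,j)·(z^2)^j·(1/z)^(12-j), with z-exponent 2j − 1(12−j) = 3j − 12.
Set 3j − 12 = 0: j = 4.
C(12,4) = 495; 1^4 = 1; 1^8 = 1.
Coefficient = 495 · 1 · 1 = 495.

495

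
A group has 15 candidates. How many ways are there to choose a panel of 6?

5005

This is C(15,6) = 5005.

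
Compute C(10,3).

C(10,3) = (10·9·8) / 3! = 720 / 6 = 120.

120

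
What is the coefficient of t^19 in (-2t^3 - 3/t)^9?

-41472

General term: C(9,j)·(-2t^3)^j·(-3/t)^(9-j), with t-exponent 3j − 1(9−j) = 4j − 9.
Set 4j − 9 = 19: j = 7.
C(9,7) = 36; (-2)^7 = -128; (-3)^2 = 9.
Coefficient = 36 · (-128) · 9 = -41472.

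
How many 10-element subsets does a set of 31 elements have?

C(31,10) = (31·30·29·28·27·26·25·24·23·22) / 10! = 160945136352000 / 3628800 = 44352165.

44352165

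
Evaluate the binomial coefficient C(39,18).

62359143990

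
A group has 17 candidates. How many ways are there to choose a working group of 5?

6188

This is C(17,5) = 6188.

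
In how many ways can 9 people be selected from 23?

817190

This is C(23,9) = 817190.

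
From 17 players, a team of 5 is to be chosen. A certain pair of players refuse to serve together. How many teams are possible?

5733

All 5-subsets: C(17,5) = 6188. Those containing both fixed elements: C(15,3) = 455.
6188 − 455 = 5733.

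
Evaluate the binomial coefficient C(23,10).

1144066

C(23,10) = (23·22·21·20·19·18·17·16·15·14) / 10! = 4151586700800 / 3628800 = 1144066.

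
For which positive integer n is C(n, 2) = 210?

21

n(n−1)/2 = 210 ⇒ n(n−1) = 420. Since 21·20 = 420, n = 21.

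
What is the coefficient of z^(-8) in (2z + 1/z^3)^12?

101376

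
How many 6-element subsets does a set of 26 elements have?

230230

C(26,6) = (26·25·24·23·22·21) / 6! = 165765600 / 720 = 230230.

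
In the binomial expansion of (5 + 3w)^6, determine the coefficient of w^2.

The general term is C(6,j)·(5)^j·(3w)^(6-j); the w^2 term has j = 4.
C(6,4) = 15.
Coefficient = C(6,4) · 5^4 · 3^2 = 15 · 625 · 9 = 84375.

84375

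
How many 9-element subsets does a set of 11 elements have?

55

C(11,9) = C(11,2) by symmetry.
C(11,2) = (11·10) / 2! = 110 / 2 = 55.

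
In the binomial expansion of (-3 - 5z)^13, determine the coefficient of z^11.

-34277343750

The general term is C(13,j)·(-3)^j·(-5z)^(13-j); the z^11 term has j = 2.
C(13,2) = 78.
Coefficient = C(13,2) · (-3)^2 · (-5)^11 = 78 · 9 · (-48828125) = -34277343750.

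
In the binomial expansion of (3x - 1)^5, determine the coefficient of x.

The general term is C(5,j)·(3x)^j·(-1)^(5-j); the x^1 term has j = 1.
C(5,1) = 5.
Coefficient = C(5,1) · 3^1 = 5 · 3 = 15.

15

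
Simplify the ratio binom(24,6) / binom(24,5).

19/6

C(n,k+1)/C(n,k) = (n−k)/(k+1) = (24−5)/(5+1) = 19/6.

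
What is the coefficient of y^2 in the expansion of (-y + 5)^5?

The general term is C(5,j)·(-y)^j·(5)^(5-j); the y^2 term has j = 2.
C(5,2) = 10.
Coefficient = C(5,2) · 5^3 = 10 · 125 = 1250.

1250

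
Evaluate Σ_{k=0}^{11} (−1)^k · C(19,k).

-31824

The partial alternating sum Σ_{k=0}^{11} (−1)^k C(19,k) = (−1)^11 C(18,11) = -31824.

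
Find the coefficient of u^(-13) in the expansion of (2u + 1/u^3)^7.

84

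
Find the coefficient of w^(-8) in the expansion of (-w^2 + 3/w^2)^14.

-39405366

General term: C(14,j)·(-w^2)^j·(3/w^2)^(14-j), with w-exponent 2j − 2(14−j) = 4j − 28.
Set 4j − 28 = -8: j = 5.
C(14,5) = 2002; (-1)^5 = -1; 3^9 = 19683.
Coefficient = 2002 · (-1) · 19683 = -39405366.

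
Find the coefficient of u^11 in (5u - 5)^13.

The general term is C(13,j)·(5u)^j·(-5)^(13-j); the u^11 term has j = 11.
C(13,11) = 78.
Coefficient = C(13,11) · 5^11 · (-5)^2 = 78 · 48828125 · 25 = 95214843750.

95214843750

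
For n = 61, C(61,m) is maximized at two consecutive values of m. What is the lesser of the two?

30

For odd n = 61, C(61,m) peaks at m = (n−1)/2 and (n+1)/2; the lesser is 30.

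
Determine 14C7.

3432

C(14,7) = (14·13·12·11·10·9·8) / 7! = 17297280 / 5040 = 3432.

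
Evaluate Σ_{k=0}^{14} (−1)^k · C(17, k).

The partial alternating sum Σ_{k=0}^{14} (−1)^k C(17,k) = (−1)^14 C(16,14) = 120.

120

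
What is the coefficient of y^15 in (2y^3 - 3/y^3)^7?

General term: C(7,j)·(2y^3)^j·(-3/y^3)^(7-j), with y-exponent 3j − 3(7−j) = 6j − 21.
Set 6j − 21 = 15: j = 6.
C(7,6) = 7; 2^6 = 64; (-3)^1 = -3.
Coefficient = 7 · 64 · (-3) = -1344.

-1344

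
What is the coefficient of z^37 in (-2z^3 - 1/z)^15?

General term: C(15,j)·(-2z^3)^j·(-1/z)^(15-j), with z-exponent 3j − 1(15−j) = 4j − 15.
Set 4j − 15 = 37: j = 13.
C(15,13) = 105; (-2)^13 = -8192; (-1)^2 = 1.
Coefficient = 105 · (-8192) · 1 = -860160.

-860160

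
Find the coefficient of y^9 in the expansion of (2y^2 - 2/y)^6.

General term: C(6,j)·(2y^2)^j·(-2/y)^(6-j), with y-exponent 2j − 1(6−j) = 3j − 6.
Set 3j − 6 = 9: j = 5.
C(6,5) = 6; 2^5 = 32; (-2)^1 = -2.
Coefficient = 6 · 32 · (-2) = -384.

-384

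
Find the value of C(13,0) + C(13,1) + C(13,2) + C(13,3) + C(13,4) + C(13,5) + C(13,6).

1 + 13 + 78 + 286 + 715 + 1287 + 1716 = 4096.

4096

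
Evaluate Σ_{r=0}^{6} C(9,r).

466

1 + 9 + 36 + 84 + 126 + 126 + 84 = 466.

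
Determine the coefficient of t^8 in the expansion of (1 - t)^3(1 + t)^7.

-3

Coefficient of t^8 = Σ_{j} C(3,j)·(-1)^j·C(7,8-j)·1^(8-j) for j from 1 to 3.
= (-3) + 21 + (-21) = -3.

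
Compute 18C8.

43758

C(18,8) = (18·17·16·15·14·13·12·11) / 8! = 1764322560 / 40320 = 43758.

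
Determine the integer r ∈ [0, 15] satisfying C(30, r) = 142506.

5

C(30,r) increases on 0 ≤ r ≤ 15. C(30,4) = 27405 and C(30,5) = 142506, so r = 5.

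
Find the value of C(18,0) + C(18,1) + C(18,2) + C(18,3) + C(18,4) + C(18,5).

12616

1 + 18 + 153 + 816 + 3060 + 8568 = 12616.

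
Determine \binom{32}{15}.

C(32,15) = (32·31·30·29·28·27·26·25·24·23·22·21·20·19·18) / 15! = 739781100339240960000 / 1307674368000 = 565722720.

565722720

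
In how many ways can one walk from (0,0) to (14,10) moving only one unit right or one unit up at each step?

Each path is a sequence of 24 steps with 14 rights: C(24,14) = 1961256.

1961256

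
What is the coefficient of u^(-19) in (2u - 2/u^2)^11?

22528

General term: C(11,j)·(2u)^j·(-2/u^2)^(11-j), with u-exponent 1j − 2(11−j) = 3j − 22.
Set 3j − 22 = -19: j = 1.
C(11,1) = 11; 2^1 = 2; (-2)^10 = 1024.
Coefficient = 11 · 2 · 1024 = 22528.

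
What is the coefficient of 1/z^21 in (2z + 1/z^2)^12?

24

General term: C(12,j)·(2z)^j·(1/z^2)^(12-j), with z-exponent 1j − 2(12−j) = 3j − 24.
Set 3j − 24 = -21: j = 1.
C(12,1) = 12; 2^1 = 2; 1^11 = 1.
Coefficient = 12 · 2 · 1 = 24.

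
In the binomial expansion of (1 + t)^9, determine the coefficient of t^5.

The general term is C(9,j)·(1)^j·(t)^(9-j); the t^5 term has j = 4.
C(9,4) = 126.
Coefficient = C(9,4) = 126.

126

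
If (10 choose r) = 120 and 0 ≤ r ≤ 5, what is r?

C(10,r) increases on 0 ≤ r ≤ 5. C(10,2) = 45 and C(10,3) = 120, so r = 3.

3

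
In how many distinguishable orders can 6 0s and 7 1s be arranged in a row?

1716

Choose positions for the 0s: C(13,6) = 1716.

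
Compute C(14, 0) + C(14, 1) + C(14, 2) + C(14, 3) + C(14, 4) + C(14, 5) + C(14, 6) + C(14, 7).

1 + 14 + 91 + 364 + 1001 + 2002 + 3003 + 3432 = 9908.

9908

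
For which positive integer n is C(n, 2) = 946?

n(n−1)/2 = 946 ⇒ n(n−1) = 1892. Since 44·43 = 1892, n = 44.

44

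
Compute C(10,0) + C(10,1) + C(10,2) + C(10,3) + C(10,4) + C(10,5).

638

1 + 10 + 45 + 120 + 210 + 252 = 638.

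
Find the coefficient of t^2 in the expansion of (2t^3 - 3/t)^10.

General term: C(10,j)·(2t^3)^j·(-3/t)^(10-j), with t-exponent 3j − 1(10−j) = 4j − 10.
Set 4j − 10 = 2: j = 3.
C(10,3) = 120; 2^3 = 8; (-3)^7 = -2187.
Coefficient = 120 · 8 · (-2187) = -2099520.

-2099520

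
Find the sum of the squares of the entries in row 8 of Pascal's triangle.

By Vandermonde's identity, Σ C(8,r)² = C(16,8) = 12870.

12870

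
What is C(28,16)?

30421755

C(28,16) = C(28,12) by symmetry.
C(28,12) = (28·27·26·25·24·23·22·21·20·19·18·17) / 12! = 14572069319808000 / 479001600 = 30421755.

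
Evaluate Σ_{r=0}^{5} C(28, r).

122438

1 + 28 + 378 + 3276 + 20475 + 98280 = 122438.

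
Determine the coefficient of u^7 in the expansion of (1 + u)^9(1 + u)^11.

77520

(1 + u)^9(1 + u)^11 = (1 + u)^20, so the coefficient of u^7 is C(20,7)·1^7 = 77520·1 = 77520.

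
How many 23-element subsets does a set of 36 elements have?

C(36,23) = C(36,13) by symmetry.
C(36,13) = (36·35·34·33·32·31·30·29·28·27·26·25·24) / 13! = 14389334903623680000 / 6227020800 = 2310789600.

2310789600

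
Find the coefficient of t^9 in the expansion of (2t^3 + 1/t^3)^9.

General term: C(9,j)·(2t^3)^j·(1/t^3)^(9-j), with t-exponent 3j − 3(9−j) = 6j − 27.
Set 6j − 27 = 9: j = 6.
C(9,6) = 84; 2^6 = 64; 1^3 = 1.
Coefficient = 84 · 64 · 1 = 5376.

5376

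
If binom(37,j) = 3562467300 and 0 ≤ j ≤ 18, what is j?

13

C(37,j) increases on 0 ≤ j ≤ 18. C(37,12) = 1852482996 and C(37,13) = 3562467300, so j = 13.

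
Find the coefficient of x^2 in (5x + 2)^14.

9318400

The general term is C(14,j)·(5x)^j·(2)^(14-j); the x^2 term has j = 2.
C(14,2) = 91.
Coefficient = C(14,2) · 5^2 · 2^12 = 91 · 25 · 4096 = 9318400.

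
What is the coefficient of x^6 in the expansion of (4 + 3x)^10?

39191040

The general term is C(10,j)·(4)^j·(3x)^(10-j); the x^6 term has j = 4.
C(10,4) = 210.
Coefficient = C(10,4) · 4^4 · 3^6 = 210 · 256 · 729 = 39191040.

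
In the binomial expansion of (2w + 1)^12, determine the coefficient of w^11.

24576

The general term is C(12,j)·(2w)^j·(1)^(12-j); the w^11 term has j = 11.
C(12,11) = 12.
Coefficient = C(12,11) · 2^11 = 12 · 2048 = 24576.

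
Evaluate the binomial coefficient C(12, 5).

792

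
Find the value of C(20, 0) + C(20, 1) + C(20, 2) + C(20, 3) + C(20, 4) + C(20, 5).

1 + 20 + 190 + 1140 + 4845 + 15504 = 21700.

21700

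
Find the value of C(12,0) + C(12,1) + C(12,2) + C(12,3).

1 + 12 + 66 + 220 = 299.

299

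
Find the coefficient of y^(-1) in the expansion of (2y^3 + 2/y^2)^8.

General term: C(8,j)·(2y^3)^j·(2/y^2)^(8-j), with y-exponent 3j − 2(8−j) = 5j − 16.
Set 5j − 16 = -1: j = 3.
C(8,3) = 56; 2^3 = 8; 2^5 = 32.
Coefficient = 56 · 8 · 32 = 14336.

14336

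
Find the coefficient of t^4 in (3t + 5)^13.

The general term is C(13,j)·(3t)^j·(5)^(13-j); the t^4 term has j = 4.
C(13,4) = 715.
Coefficient = C(13,4) · 3^4 · 5^9 = 715 · 81 · 1953125 = 113115234375.

113115234375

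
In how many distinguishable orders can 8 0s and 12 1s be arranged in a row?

125970

Choose positions for the 0s: C(20,8) = 125970.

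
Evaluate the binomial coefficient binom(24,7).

C(24,7) = (24·23·22·21·20·19·18) / 7! = 1744364160 / 5040 = 346104.

346104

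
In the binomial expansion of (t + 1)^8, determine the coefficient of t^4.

70

The general term is C(8,j)·(t)^j·(1)^(8-j); the t^4 term has j = 4.
C(8,4) = 70.
Coefficient = C(8,4) = 70.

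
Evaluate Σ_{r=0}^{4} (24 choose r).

12951

1 + 24 + 276 + 2024 + 10626 = 12951.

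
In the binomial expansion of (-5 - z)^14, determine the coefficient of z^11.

45500

The general term is C(14,j)·(-5)^j·(-z)^(14-j); the z^11 term has j = 3.
C(14,3) = 364.
Coefficient = C(14,3) · (-5)^3 · (-1)^11 = 364 · (-125) · (-1) = 45500.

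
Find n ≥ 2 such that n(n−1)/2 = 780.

n(n−1)/2 = 780 ⇒ n(n−1) = 1560. Since 40·39 = 1560, n = 40.

40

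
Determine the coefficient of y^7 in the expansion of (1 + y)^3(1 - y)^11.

Coefficient of y^7 = Σ_{j} C(3,j)·1^j·C(11,7-j)·(-1)^(7-j) for j from 0 to 3.
= (-330) + 1386 + (-1386) + 330 = 0.

0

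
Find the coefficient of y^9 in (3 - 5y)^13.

-113115234375

The general term is C(13,j)·(3)^j·(-5y)^(13-j); the y^9 term has j = 4.
C(13,4) = 715.
Coefficient = C(13,4) · 3^4 · (-5)^9 = 715 · 81 · (-1953125) = -113115234375.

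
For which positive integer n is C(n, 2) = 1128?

n(n−1)/2 = 1128 ⇒ n(n−1) = 2256. Since 48·47 = 2256, n = 48.

48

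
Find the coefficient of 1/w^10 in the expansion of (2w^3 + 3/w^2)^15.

General term: C(15,j)·(2w^3)^j·(3/w^2)^(15-j), with w-exponent 3j − 2(15−j) = 5j − 30.
Set 5j − 30 = -10: j = 4.
C(15,4) = 1365; 2^4 = 16; 3^11 = 177147.
Coefficient = 1365 · 16 · 177147 = 3868890480.

3868890480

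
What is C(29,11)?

34597290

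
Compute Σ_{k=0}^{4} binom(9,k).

1 + 9 + 36 + 84 + 126 = 256.

256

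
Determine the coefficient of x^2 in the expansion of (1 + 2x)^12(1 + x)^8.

484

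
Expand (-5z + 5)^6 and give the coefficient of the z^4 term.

The general term is C(6,j)·(-5z)^j·(5)^(6-j); the z^4 term has j = 4.
C(6,4) = 15.
Coefficient = C(6,4) · (-5)^4 · 5^2 = 15 · 625 · 25 = 234375.

234375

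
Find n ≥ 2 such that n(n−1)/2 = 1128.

48

n(n−1)/2 = 1128 ⇒ n(n−1) = 2256. Since 48·47 = 2256, n = 48.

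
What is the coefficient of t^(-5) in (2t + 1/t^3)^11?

42240

General term: C(11,j)·(2t)^j·(1/t^3)^(11-j), with t-exponent 1j − 3(11−j) = 4j − 33.
Set 4j − 33 = -5: j = 7.
C(11,7) = 330; 2^7 = 128; 1^4 = 1.
Coefficient = 330 · 128 · 1 = 42240.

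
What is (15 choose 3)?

C(15,3) = (15·14·13) / 3! = 2730 / 6 = 455.

455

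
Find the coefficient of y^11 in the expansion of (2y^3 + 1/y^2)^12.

General term: C(12,j)·(2y^3)^j·(1/y^2)^(12-j), with y-exponent 3j − 2(12−j) = 5j − 24.
Set 5j − 24 = 11: j = 7.
C(12,7) = 792; 2^7 = 128; 1^5 = 1.
Coefficient = 792 · 128 · 1 = 101376.

101376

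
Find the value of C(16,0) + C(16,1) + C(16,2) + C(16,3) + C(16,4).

2517

1 + 16 + 120 + 560 + 1820 = 2517.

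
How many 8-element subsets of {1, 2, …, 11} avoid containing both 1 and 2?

81

All 8-subsets: C(11,8) = 165. Those containing both fixed elements: C(9,6) = 84.
165 − 84 = 81.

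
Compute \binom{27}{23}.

17550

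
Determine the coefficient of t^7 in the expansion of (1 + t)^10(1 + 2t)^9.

Coefficient of t^7 = Σ_{j} C(10,j)·1^j·C(9,7-j)·2^(7-j) for j from 0 to 7.
= 4608 + 53760 + 181440 + 241920 + 141120 + 36288 + 3780 + 120 = 663036.

663036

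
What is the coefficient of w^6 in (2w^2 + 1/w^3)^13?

366080

General term: C(13,j)·(2w^2)^j·(1/w^3)^(13-j), with w-exponent 2j − 3(13−j) = 5j − 39.
Set 5j − 39 = 6: j = 9.
C(13,9) = 715; 2^9 = 512; 1^4 = 1.
Coefficient = 715 · 512 · 1 = 366080.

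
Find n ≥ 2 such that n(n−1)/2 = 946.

n(n−1)/2 = 946 ⇒ n(n−1) = 1892. Since 44·43 = 1892, n = 44.

44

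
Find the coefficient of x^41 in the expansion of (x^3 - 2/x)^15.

-30

General term: C(15,j)·(x^3)^j·(-2/x)^(15-j), with x-exponent 3j − 1(15−j) = 4j − 15.
Set 4j − 15 = 41: j = 14.
C(15,14) = 15; 1^14 = 1; (-2)^1 = -2.
Coefficient = 15 · 1 · (-2) = -30.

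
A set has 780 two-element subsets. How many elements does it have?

40

n(n−1)/2 = 780 ⇒ n(n−1) = 1560. Since 40·39 = 1560, n = 40.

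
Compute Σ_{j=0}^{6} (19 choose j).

43796

1 + 19 + 171 + 969 + 3876 + 11628 + 27132 = 43796.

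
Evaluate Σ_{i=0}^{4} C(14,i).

1471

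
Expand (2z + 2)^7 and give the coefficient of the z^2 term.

The general term is C(7,j)·(2z)^j·(2)^(7-j); the z^2 term has j = 2.
C(7,2) = 21.
Coefficient = C(7,2) · 2^2 · 2^5 = 21 · 4 · 32 = 2688.

2688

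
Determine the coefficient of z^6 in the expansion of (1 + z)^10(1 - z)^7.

28

Coefficient of z^6 = Σ_{j} C(10,j)·1^j·C(7,6-j)·(-1)^(6-j) for j from 0 to 6.
= 7 + (-210) + 1575 + (-4200) + 4410 + (-1764) + 210 = 28.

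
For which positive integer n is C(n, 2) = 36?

9

n(n−1)/2 = 36 ⇒ n(n−1) = 72. Since 9·8 = 72, n = 9.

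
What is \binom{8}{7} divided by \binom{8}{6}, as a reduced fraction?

C(n,k+1)/C(n,k) = (n−k)/(k+1) = (8−6)/(6+1) = 2/7.

2/7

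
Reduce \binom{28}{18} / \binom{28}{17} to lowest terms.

11/18

C(n,k+1)/C(n,k) = (n−k)/(k+1) = (28−17)/(17+1) = 11/18.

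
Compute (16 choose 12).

1820

C(16,12) = C(16,4) by symmetry.
C(16,4) = (16·15·14·13) / 4! = 43680 / 24 = 1820.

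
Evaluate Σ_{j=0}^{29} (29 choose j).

536870912

Setting x = 1 in (1+x)^29 gives Σ C(29,j) = 2^29 = 536870912.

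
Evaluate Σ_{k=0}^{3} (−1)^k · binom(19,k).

The partial alternating sum Σ_{k=0}^{3} (−1)^k C(19,k) = (−1)^3 C(18,3) = -816.

-816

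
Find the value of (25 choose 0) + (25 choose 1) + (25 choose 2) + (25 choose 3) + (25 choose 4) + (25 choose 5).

1 + 25 + 300 + 2300 + 12650 + 53130 = 68406.

68406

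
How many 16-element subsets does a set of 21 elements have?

C(21,16) = C(21,5) by symmetry.
C(21,5) = (21·20·19·18·17) / 5! = 2441880 / 120 = 20349.

20349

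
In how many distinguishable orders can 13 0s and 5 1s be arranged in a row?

Choose positions for the 0s: C(18,13) = 8568.

8568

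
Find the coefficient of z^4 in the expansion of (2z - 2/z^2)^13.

General term: C(13,j)·(2z)^j·(-2/z^2)^(13-j), with z-exponent 1j − 2(13−j) = 3j − 26.
Set 3j − 26 = 4: j = 10.
C(13,10) = 286; 2^10 = 1024; (-2)^3 = -8.
Coefficient = 286 · 1024 · (-8) = -2342912.

-2342912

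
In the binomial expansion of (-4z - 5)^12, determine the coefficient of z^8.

The general term is C(12,j)·(-4z)^j·(-5)^(12-j); the z^8 term has j = 8.
C(12,8) = 495.
Coefficient = C(12,8) · (-4)^8 · (-5)^4 = 495 · 65536 · 625 = 20275200000.

20275200000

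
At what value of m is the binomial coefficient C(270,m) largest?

135

C(270,m) is maximized at m = 270/2 = 135.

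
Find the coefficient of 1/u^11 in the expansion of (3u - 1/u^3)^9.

General term: C(9,j)·(3u)^j·(-1/u^3)^(9-j), with u-exponent 1j − 3(9−j) = 4j − 27.
Set 4j − 27 = -11: j = 4.
C(9,4) = 126; 3^4 = 81; (-1)^5 = -1.
Coefficient = 126 · 81 · (-1) = -10206.

-10206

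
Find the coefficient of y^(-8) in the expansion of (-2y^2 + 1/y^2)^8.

General term: C(8,j)·(-2y^2)^j·(1/y^2)^(8-j), with y-exponent 2j − 2(8−j) = 4j − 16.
Set 4j − 16 = -8: j = 2.
C(8,2) = 28; (-2)^2 = 4; 1^6 = 1.
Coefficient = 28 · 4 · 1 = 112.

112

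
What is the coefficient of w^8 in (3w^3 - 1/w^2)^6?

General term: C(6,j)·(3w^3)^j·(-1/w^2)^(6-j), with w-exponent 3j − 2(6−j) = 5j − 12.
Set 5j − 12 = 8: j = 4.
C(6,4) = 15; 3^4 = 81; (-1)^2 = 1.
Coefficient = 15 · 81 · 1 = 1215.

1215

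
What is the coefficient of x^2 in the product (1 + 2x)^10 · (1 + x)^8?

368

Coefficient of x^2 = Σ_{j} C(10,j)·2^j·C(8,2-j)·1^(2-j) for j from 0 to 2.
= 28 + 160 + 180 = 368.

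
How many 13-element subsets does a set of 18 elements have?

8568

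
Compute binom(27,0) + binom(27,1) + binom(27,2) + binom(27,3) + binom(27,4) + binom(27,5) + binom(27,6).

397594

1 + 27 + 351 + 2925 + 17550 + 80730 + 296010 = 397594.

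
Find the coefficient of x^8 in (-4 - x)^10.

720

The general term is C(10,j)·(-4)^j·(-x)^(10-j); the x^8 term has j = 2.
C(10,2) = 45.
Coefficient = C(10,2) · (-4)^2 = 45 · 16 = 720.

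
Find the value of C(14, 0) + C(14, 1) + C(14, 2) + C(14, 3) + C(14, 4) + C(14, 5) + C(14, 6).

6476

1 + 14 + 91 + 364 + 1001 + 2002 + 3003 = 6476.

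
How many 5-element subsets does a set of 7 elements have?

21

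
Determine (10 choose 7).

120

C(10,7) = C(10,3) by symmetry.
C(10,3) = (10·9·8) / 3! = 720 / 6 = 120.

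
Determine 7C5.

21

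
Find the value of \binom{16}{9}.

C(16,9) = C(16,7) by symmetry.
C(16,7) = (16·15·14·13·12·11·10) / 7! = 57657600 / 5040 = 11440.

11440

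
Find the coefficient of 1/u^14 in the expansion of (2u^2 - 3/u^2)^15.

General term: C(15,j)·(2u^2)^j·(-3/u^2)^(15-j), with u-exponent 2j − 2(15−j) = 4j − 30.
Set 4j − 30 = -14: j = 4.
C(15,4) = 1365; 2^4 = 16; (-3)^11 = -177147.
Coefficient = 1365 · 16 · (-177147) = -3868890480.

-3868890480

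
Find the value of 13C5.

C(13,5) = (13·12·11·10·9) / 5! = 154440 / 120 = 1287.

1287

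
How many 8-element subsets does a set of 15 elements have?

C(15,8) = C(15,7) by symmetry.
C(15,7) = (15·14·13·12·11·10·9) / 7! = 32432400 / 5040 = 6435.

6435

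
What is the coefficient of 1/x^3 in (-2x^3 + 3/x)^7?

-10206

General term: C(7,j)·(-2x^3)^j·(3/x)^(7-j), with x-exponent 3j − 1(7−j) = 4j − 7.
Set 4j − 7 = -3: j = 1.
C(7,1) = 7; (-2)^1 = -2; 3^6 = 729.
Coefficient = 7 · (-2) · 729 = -10206.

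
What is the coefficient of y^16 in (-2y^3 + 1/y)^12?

-101376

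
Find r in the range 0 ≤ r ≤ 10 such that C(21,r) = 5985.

4

C(21,r) increases on 0 ≤ r ≤ 10. C(21,3) = 1330 and C(21,4) = 5985, so r = 4.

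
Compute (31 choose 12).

141120525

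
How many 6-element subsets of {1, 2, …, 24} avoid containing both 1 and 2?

All 6-subsets: C(24,6) = 134596. Those containing both fixed elements: C(22,4) = 7315.
134596 − 7315 = 127281.

127281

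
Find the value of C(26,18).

1562275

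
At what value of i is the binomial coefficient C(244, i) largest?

C(244,i) is maximized at i = 244/2 = 122.

122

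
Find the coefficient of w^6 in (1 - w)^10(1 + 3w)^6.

Coefficient of w^6 = Σ_{j} C(10,j)·(-1)^j·C(6,6-j)·3^(6-j) for j from 0 to 6.
= 729 + (-14580) + 54675 + (-64800) + 28350 + (-4536) + 210 = 48.

48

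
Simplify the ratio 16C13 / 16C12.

4/13

C(n,k+1)/C(n,k) = (n−k)/(k+1) = (16−12)/(12+1) = 4/13.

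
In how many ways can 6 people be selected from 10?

210

This is C(10,6) = 210.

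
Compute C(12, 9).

220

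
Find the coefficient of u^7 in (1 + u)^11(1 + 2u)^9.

Coefficient of u^7 = Σ_{j} C(11,j)·1^j·C(9,7-j)·2^(7-j) for j from 0 to 7.
= 4608 + 59136 + 221760 + 332640 + 221760 + 66528 + 8316 + 330 = 915078.

915078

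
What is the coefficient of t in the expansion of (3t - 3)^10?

The general term is C(10,j)·(3t)^j·(-3)^(10-j); the t^1 term has j = 1.
C(10,1) = 10.
Coefficient = C(10,1) · 3^1 · (-3)^9 = 10 · 3 · (-19683) = -590490.

-590490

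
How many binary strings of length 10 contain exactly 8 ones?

Choose the 8 positions: C(10,8) = 45.

45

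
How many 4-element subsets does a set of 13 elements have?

715

C(13,4) = (13·12·11·10) / 4! = 17160 / 24 = 715.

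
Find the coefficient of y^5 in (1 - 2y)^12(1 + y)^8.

1896

Coefficient of y^5 = Σ_{j} C(12,j)·(-2)^j·C(8,5-j)·1^(5-j) for j from 0 to 5.
= 56 + (-1680) + 14784 + (-49280) + 63360 + (-25344) = 1896.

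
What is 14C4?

1001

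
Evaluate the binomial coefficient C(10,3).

120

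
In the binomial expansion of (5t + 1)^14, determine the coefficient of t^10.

The general term is C(14,j)·(5t)^j·(1)^(14-j); the t^10 term has j = 10.
C(14,10) = 1001.
Coefficient = C(14,10) · 5^10 = 1001 · 9765625 = 9775390625.

9775390625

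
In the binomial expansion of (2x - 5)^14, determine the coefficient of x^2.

88867187500

The general term is C(14,j)·(2x)^j·(-5)^(14-j); the x^2 term has j = 2.
C(14,2) = 91.
Coefficient = C(14,2) · 2^2 · (-5)^12 = 91 · 4 · 244140625 = 88867187500.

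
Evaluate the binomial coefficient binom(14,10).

C(14,10) = C(14,4) by symmetry.
C(14,4) = (14·13·12·11) / 4! = 24024 / 24 = 1001.

1001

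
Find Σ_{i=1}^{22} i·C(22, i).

Since i·C(22,i) = 22·C(21,i−1), the sum is 22·2^21 = 22·2097152 = 46137344.

46137344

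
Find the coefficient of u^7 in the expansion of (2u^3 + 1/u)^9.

General term: C(9,j)·(2u^3)^j·(1/u)^(9-j), with u-exponent 3j − 1(9−j) = 4j − 9.
Set 4j − 9 = 7: j = 4.
C(9,4) = 126; 2^4 = 16; 1^5 = 1.
Coefficient = 126 · 16 · 1 = 2016.

2016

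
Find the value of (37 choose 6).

C(37,6) = (37·36·35·34·33·32) / 6! = 1673844480 / 720 = 2324784.

2324784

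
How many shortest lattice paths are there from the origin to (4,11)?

Each path is a sequence of 15 steps with 4 rights: C(15,4) = 1365.

1365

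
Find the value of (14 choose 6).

3003

C(14,6) = (14·13·12·11·10·9) / 6! = 2162160 / 720 = 3003.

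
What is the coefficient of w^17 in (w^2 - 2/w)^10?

-20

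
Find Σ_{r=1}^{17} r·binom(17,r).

Differentiating (1+x)^17 and setting x=1: Σ r·C(17,r) = 17·2^16 = 1114112.

1114112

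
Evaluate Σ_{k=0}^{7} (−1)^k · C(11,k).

-120

The partial alternating sum Σ_{k=0}^{7} (−1)^k C(11,k) = (−1)^7 C(10,7) = -120.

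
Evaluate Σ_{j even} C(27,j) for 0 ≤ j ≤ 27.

67108864

Half of (1+1)^27 + (1−1)^27 gives the even-index sum: 2^26 = 67108864.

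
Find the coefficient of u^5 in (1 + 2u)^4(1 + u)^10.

Coefficient of u^5 = Σ_{j} C(4,j)·2^j·C(10,5-j)·1^(5-j) for j from 0 to 4.
= 252 + 1680 + 2880 + 1440 + 160 = 6412.

6412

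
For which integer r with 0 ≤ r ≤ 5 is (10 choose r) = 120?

3

C(10,r) increases on 0 ≤ r ≤ 5. C(10,2) = 45 and C(10,3) = 120, so r = 3.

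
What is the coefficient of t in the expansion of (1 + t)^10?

10

The general term is C(10,j)·(1)^j·(t)^(10-j); the t^1 term has j = 9.
C(10,9) = 10.
Coefficient = C(10,9) = 10.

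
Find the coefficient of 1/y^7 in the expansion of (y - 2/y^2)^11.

29568

General term: C(11,j)·(y)^j·(-2/y^2)^(11-j), with y-exponent 1j − 2(11−j) = 3j − 22.
Set 3j − 22 = -7: j = 5.
C(11,5) = 462; 1^5 = 1; (-2)^6 = 64.
Coefficient = 462 · 1 · 64 = 29568.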